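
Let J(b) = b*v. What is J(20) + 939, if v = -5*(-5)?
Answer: 1439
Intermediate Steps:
v = 25
J(b) = 25*b (J(b) = b*25 = 25*b)
J(20) + 939 = 25*20 + 939 = 500 + 939 = 1439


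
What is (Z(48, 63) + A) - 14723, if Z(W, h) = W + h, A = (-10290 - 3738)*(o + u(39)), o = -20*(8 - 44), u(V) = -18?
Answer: -9862268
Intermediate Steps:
o = 720 (o = -20*(-36) = 720)
A = -9847656 (A = (-10290 - 3738)*(720 - 18) = -14028*702 = -9847656)
(Z(48, 63) + A) - 14723 = ((48 + 63) - 9847656) - 14723 = (111 - 9847656) - 14723 = -9847545 - 14723 = -9862268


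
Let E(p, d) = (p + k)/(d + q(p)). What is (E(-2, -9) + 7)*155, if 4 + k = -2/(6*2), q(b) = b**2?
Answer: 7657/6 ≈ 1276.2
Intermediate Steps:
k = -25/6 (k = -4 - 2/(6*2) = -4 - 2/12 = -4 - 2*1/12 = -4 - 1/6 = -25/6 ≈ -4.1667)
E(p, d) = (-25/6 + p)/(d + p**2) (E(p, d) = (p - 25/6)/(d + p**2) = (-25/6 + p)/(d + p**2))
(E(-2, -9) + 7)*155 = ((-25/6 - 2)/(-9 + (-2)**2) + 7)*155 = (-37/6/(-9 + 4) + 7)*155 = (-37/6/(-5) + 7)*155 = (-1/5*(-37/6) + 7)*155 = (37/30 + 7)*155 = (247/30)*155 = 7657/6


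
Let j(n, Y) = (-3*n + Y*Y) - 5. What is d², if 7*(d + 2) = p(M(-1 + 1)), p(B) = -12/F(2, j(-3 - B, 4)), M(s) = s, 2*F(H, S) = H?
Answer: 676/49 ≈ 13.796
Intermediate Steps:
j(n, Y) = -5 + Y² - 3*n (j(n, Y) = (-3*n + Y²) - 5 = (Y² - 3*n) - 5 = -5 + Y² - 3*n)
F(H, S) = H/2
p(B) = -12 (p(B) = -12/1 = -12*1 = -12)
d = -26/7 (d = -2 + (⅐)*(-12) = -2 - 12/7 = -26/7 ≈ -3.7143)
d² = (-26/7)² = 676/49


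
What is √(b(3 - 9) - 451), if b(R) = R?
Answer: I*√457 ≈ 21.378*I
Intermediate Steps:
√(b(3 - 9) - 451) = √((3 - 9) - 451) = √(-6 - 451) = √(-457) = I*√457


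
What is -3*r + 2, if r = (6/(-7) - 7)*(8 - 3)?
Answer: 839/7 ≈ 119.86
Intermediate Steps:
r = -275/7 (r = (6*(-1/7) - 7)*5 = (-6/7 - 7)*5 = -55/7*5 = -275/7 ≈ -39.286)
-3*r + 2 = -3*(-275/7) + 2 = 825/7 + 2 = 839/7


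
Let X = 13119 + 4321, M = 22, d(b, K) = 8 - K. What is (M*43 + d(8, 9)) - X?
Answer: -16495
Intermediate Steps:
X = 17440
(M*43 + d(8, 9)) - X = (22*43 + (8 - 1*9)) - 1*17440 = (946 + (8 - 9)) - 17440 = (946 - 1) - 17440 = 945 - 17440 = -16495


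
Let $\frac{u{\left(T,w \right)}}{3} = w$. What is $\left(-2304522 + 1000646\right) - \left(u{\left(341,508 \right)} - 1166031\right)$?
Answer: $-139369$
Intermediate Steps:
$u{\left(T,w \right)} = 3 w$
$\left(-2304522 + 1000646\right) - \left(u{\left(341,508 \right)} - 1166031\right) = \left(-2304522 + 1000646\right) - \left(3 \cdot 508 - 1166031\right) = -1303876 - \left(1524 - 1166031\right) = -1303876 - -1164507 = -1303876 + 1164507 = -139369$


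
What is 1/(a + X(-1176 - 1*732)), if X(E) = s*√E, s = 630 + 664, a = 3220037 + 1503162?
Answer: 4723199/22311803617489 - 7764*I*√53/22311803617489 ≈ 2.1169e-7 - 2.5333e-9*I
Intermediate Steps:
a = 4723199
s = 1294
X(E) = 1294*√E
1/(a + X(-1176 - 1*732)) = 1/(4723199 + 1294*√(-1176 - 1*732)) = 1/(4723199 + 1294*√(-1176 - 732)) = 1/(4723199 + 1294*√(-1908)) = 1/(4723199 + 1294*(6*I*√53)) = 1/(4723199 + 7764*I*√53)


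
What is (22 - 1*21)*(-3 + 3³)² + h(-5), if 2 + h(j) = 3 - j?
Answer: 582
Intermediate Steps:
h(j) = 1 - j (h(j) = -2 + (3 - j) = 1 - j)
(22 - 1*21)*(-3 + 3³)² + h(-5) = (22 - 1*21)*(-3 + 3³)² + (1 - 1*(-5)) = (22 - 21)*(-3 + 27)² + (1 + 5) = 1*24² + 6 = 1*576 + 6 = 576 + 6 = 582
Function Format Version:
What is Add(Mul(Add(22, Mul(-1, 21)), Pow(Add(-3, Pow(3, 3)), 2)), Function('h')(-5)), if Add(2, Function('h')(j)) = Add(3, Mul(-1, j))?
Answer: 582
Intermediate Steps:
Function('h')(j) = Add(1, Mul(-1, j)) (Function('h')(j) = Add(-2, Add(3, Mul(-1, j))) = Add(1, Mul(-1, j)))
Add(Mul(Add(22, Mul(-1, 21)), Pow(Add(-3, Pow(3, 3)), 2)), Function('h')(-5)) = Add(Mul(Add(22, Mul(-1, 21)), Pow(Add(-3, Pow(3, 3)), 2)), Add(1, Mul(-1, -5))) = Add(Mul(Add(22, -21), Pow(Add(-3, 27), 2)), Add(1, 5)) = Add(Mul(1, Pow(24, 2)), 6) = Add(Mul(1, 576), 6) = Add(576, 6) = 582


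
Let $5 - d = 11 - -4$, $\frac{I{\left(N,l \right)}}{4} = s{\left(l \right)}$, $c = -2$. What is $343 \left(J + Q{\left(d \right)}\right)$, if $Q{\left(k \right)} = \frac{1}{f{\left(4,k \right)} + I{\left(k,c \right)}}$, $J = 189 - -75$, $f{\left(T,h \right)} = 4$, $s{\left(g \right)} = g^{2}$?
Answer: $\frac{1811383}{20} \approx 90569.0$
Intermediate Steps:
$I{\left(N,l \right)} = 4 l^{2}$
$J = 264$ ($J = 189 + 75 = 264$)
$d = -10$ ($d = 5 - \left(11 - -4\right) = 5 - \left(11 + 4\right) = 5 - 15 = -10$)
$Q{\left(k \right)} = \frac{1}{20}$ ($Q{\left(k \right)} = \frac{1}{4 + 4 \left(-2\right)^{2}} = \frac{1}{4 + 4 \cdot 4} = \frac{1}{4 + 16} = \frac{1}{20}$)
$343 \left(J + Q{\left(d \right)}\right) = 343 \left(264 + \frac{1}{20}\right) = 343 \cdot \frac{5281}{20} = \frac{1811383}{20}$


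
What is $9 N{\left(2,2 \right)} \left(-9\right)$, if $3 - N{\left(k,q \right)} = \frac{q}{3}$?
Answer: $-189$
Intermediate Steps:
$N{\left(k,q \right)} = 3 - \frac{q}{3}$
$9 N{\left(2,2 \right)} \left(-9\right) = 9 \left(3 - \frac{2}{3}\right) \left(-9\right) = 9 \cdot \frac{7}{3} \left(-9\right) = 21 \left(-9\right) = -189$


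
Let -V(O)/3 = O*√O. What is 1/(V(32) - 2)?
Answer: 1/147454 - 96*√2/73727 ≈ -0.0018347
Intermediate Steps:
V(O) = -3*O^(3/2) (V(O) = -3*O*√O = -3*O^(3/2))
1/(V(32) - 2) = 1/(-384*√2 - 2) = 1/(-2 - 384*√2)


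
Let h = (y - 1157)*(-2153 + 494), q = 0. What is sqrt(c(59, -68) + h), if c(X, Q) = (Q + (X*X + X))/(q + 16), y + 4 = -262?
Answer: sqrt(2360974) ≈ 1536.5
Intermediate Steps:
y = -266 (y = -4 - 262 = -266)
c(X, Q) = Q/16 + X/16 + X**2/16 (c(X, Q) = (Q + (X*X + X))/(0 + 16) = (Q + (X**2 + X))/16 = (Q + (X + X**2))*(1/16) = (Q + X + X**2)*(1/16) = Q/16 + X/16 + X**2/16)
h = 2360757 (h = (-266 - 1157)*(-2153 + 494) = -1423*(-1659) = 2360757)
sqrt(c(59, -68) + h) = sqrt(((1/16)*(-68) + (1/16)*59 + (1/16)*59**2) + 2360757) = sqrt((-17/4 + 59/16 + (1/16)*3481) + 2360757) = sqrt((-17/4 + 59/16 + 3481/16) + 2360757) = sqrt(217 + 2360757) = sqrt(2360974)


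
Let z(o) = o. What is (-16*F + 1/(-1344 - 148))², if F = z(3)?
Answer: 5128994689/2226064 ≈ 2304.1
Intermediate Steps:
F = 3
(-16*F + 1/(-1344 - 148))² = (-16*3 + 1/(-1344 - 148))² = (-48 + 1/(-1492))² = (-48 - 1/1492)² = (-71617/1492)² = 5128994689/2226064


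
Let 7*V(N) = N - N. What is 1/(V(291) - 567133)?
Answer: -1/567133 ≈ -1.7633e-6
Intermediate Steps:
V(N) = 0 (V(N) = (N - N)/7 = (⅐)*0 = 0)
1/(V(291) - 567133) = 1/(0 - 567133) = 1/(-567133) = -1/567133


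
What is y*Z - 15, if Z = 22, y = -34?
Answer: -763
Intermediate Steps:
y*Z - 15 = -34*22 - 15 = -748 - 15 = -763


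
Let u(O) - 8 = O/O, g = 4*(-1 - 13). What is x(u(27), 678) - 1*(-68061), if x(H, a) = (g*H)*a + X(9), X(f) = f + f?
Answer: -273633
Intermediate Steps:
X(f) = 2*f
g = -56 (g = 4*(-14) = -56)
u(O) = 9 (u(O) = 8 + O/O = 8 + 1 = 9)
x(H, a) = 18 - 56*H*a (x(H, a) = (-56*H)*a + 2*9 = -56*H*a + 18 = 18 - 56*H*a)
x(u(27), 678) - 1*(-68061) = (18 - 56*9*678) - 1*(-68061) = (18 - 341712) + 68061 = -341694 + 68061 = -273633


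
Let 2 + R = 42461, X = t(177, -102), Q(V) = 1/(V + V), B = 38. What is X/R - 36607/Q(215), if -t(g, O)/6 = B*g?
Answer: -222782527982/14153 ≈ -1.5741e+7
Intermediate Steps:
Q(V) = 1/(2*V)
t(g, O) = -228*g
X = -40356 (X = -228*177 = -40356)
R = 42459 (R = -2 + 42461 = 42459)
X/R - 36607/Q(215) = -40356/42459 - 36607/((1/2)/215) = -40356*1/42459 - 36607/((1/2)*(1/215)) = -13452/14153 - 36607/1/430 = -13452/14153 - 36607*430 = -13452/14153 - 15741010 = -222782527982/14153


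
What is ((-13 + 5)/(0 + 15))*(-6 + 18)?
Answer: -32/5 ≈ -6.4000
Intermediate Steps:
((-13 + 5)/(0 + 15))*(-6 + 18) = -8/15*12 = -32/5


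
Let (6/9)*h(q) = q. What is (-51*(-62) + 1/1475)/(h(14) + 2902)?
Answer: 4663951/4311425 ≈ 1.0818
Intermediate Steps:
h(q) = 3*q/2
(-51*(-62) + 1/1475)/(h(14) + 2902) = (-51*(-62) + 1/1475)/((3/2)*14 + 2902) = (3162 + 1/1475)/(21 + 2902) = (4663951/1475)/2923 = (4663951/1475)*(1/2923) = 4663951/4311425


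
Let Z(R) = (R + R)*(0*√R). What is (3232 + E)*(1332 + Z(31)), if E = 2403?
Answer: 7505820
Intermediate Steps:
Z(R) = 0 (Z(R) = (2*R)*0 = 0)
(3232 + E)*(1332 + Z(31)) = (3232 + 2403)*(1332 + 0) = 5635*1332 = 7505820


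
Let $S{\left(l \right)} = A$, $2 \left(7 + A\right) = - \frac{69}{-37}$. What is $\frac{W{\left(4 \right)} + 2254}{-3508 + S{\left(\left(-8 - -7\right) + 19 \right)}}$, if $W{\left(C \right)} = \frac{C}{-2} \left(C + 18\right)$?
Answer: $- \frac{163540}{260041} \approx -0.6289$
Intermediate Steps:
$W{\left(C \right)} = - \frac{C \left(18 + C\right)}{2}$ ($W{\left(C \right)} = C \left(- \frac{1}{2}\right) \left(18 + C\right) = - \frac{C}{2} \left(18 + C\right) = - \frac{C \left(18 + C\right)}{2}$)
$A = - \frac{449}{74}$ ($A = -7 + \frac{\left(-69\right) \frac{1}{-37}}{2} = -7 + \frac{\left(-69\right) \left(- \frac{1}{37}\right)}{2} = -7 + \frac{1}{2} \cdot \frac{69}{37} = -7 + \frac{69}{74} = - \frac{449}{74} \approx -6.0676$)
$S{\left(l \right)} = - \frac{449}{74}$
$\frac{W{\left(4 \right)} + 2254}{-3508 + S{\left(\left(-8 - -7\right) + 19 \right)}} = \frac{\left(- \frac{1}{2}\right) 4 \left(18 + 4\right) + 2254}{-3508 - \frac{449}{74}} = \frac{\left(- \frac{1}{2}\right) 4 \cdot 22 + 2254}{- \frac{260041}{74}} = \left(-44 + 2254\right) \left(- \frac{74}{260041}\right) = 2210 \left(- \frac{74}{260041}\right) = - \frac{163540}{260041}$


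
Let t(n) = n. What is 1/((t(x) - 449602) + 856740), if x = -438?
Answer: 1/406700 ≈ 2.4588e-6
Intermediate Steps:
1/((t(x) - 449602) + 856740) = 1/((-438 - 449602) + 856740) = 1/(-450040 + 856740) = 1/406700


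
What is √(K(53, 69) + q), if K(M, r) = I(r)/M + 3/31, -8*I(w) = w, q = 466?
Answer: √20124242782/6572 ≈ 21.586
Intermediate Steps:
I(w) = -w/8
K(M, r) = 3/31 - r/(8*M) (K(M, r) = (-r/8)/M + 3/31 = -r/(8*M) + 3*(1/31) = -r/(8*M) + 3/31 = 3/31 - r/(8*M))
√(K(53, 69) + q) = √((3/31 - ⅛*69/53) + 466) = √((3/31 - ⅛*69*1/53) + 466) = √((3/31 - 69/424) + 466) = √(-867/13144 + 466) = √(6124237/13144) = √20124242782/6572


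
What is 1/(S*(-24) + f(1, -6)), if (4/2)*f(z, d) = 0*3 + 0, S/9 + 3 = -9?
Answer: 1/2592 ≈ 0.00038580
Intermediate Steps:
S = -108 (S = -27 + 9*(-9) = -27 - 81 = -108)
f(z, d) = 0 (f(z, d) = (0*3 + 0)/2 = (0 + 0)/2 = (1/2)*0 = 0)
1/(S*(-24) + f(1, -6)) = 1/(-108*(-24) + 0) = 1/(2592 + 0) = 1/2592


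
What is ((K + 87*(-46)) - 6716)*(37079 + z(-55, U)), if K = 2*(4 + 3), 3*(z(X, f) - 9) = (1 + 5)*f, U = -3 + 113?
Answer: -399344832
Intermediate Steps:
U = 110
z(X, f) = 9 + 2*f (z(X, f) = 9 + ((1 + 5)*f)/3 = 9 + (6*f)/3 = 9 + 2*f)
K = 14 (K = 2*7 = 14)
((K + 87*(-46)) - 6716)*(37079 + z(-55, U)) = ((14 + 87*(-46)) - 6716)*(37079 + (9 + 2*110)) = ((14 - 4002) - 6716)*(37079 + (9 + 220)) = (-3988 - 6716)*(37079 + 229) = -10704*37308 = -399344832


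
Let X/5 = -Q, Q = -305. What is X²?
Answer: 2325625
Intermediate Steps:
X = 1525 (X = 5*(-1*(-305)) = 5*305 = 1525)
X² = 1525² = 2325625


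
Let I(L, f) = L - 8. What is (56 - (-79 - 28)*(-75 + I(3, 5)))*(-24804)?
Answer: 210933216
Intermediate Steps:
I(L, f) = -8 + L
(56 - (-79 - 28)*(-75 + I(3, 5)))*(-24804) = (56 - (-79 - 28)*(-75 + (-8 + 3)))*(-24804) = (56 - (-107)*(-75 - 5))*(-24804) = (56 - (-107)*(-80))*(-24804) = (56 - 1*8560)*(-24804) = (56 - 8560)*(-24804) = -8504*(-24804) = 210933216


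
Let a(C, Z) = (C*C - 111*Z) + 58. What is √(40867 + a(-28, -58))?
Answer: √48147 ≈ 219.42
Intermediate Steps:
a(C, Z) = 58 + C² - 111*Z (a(C, Z) = (C² - 111*Z) + 58 = 58 + C² - 111*Z)
√(40867 + a(-28, -58)) = √(40867 + (58 + (-28)² - 111*(-58))) = √(40867 + (58 + 784 + 6438)) = √(40867 + 7280) = √48147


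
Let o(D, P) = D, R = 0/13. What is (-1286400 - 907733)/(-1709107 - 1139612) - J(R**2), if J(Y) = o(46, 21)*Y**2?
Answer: 2194133/2848719 ≈ 0.77022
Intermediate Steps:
R = 0 (R = 0*(1/13) = 0)
J(Y) = 46*Y**2
(-1286400 - 907733)/(-1709107 - 1139612) - J(R**2) = (-1286400 - 907733)/(-1709107 - 1139612) - 46*(0**2)**2 = -2194133/(-2848719) - 46*0**2 = -2194133*(-1/2848719) - 46*0 = 2194133/2848719 - 1*0 = 2194133/2848719 + 0 = 2194133/2848719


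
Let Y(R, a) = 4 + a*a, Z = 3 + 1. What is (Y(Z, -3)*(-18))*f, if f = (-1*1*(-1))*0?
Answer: 0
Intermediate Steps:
f = 0 (f = -1*(-1)*0 = 1*0 = 0)
Z = 4
Y(R, a) = 4 + a²
(Y(Z, -3)*(-18))*f = ((4 + (-3)²)*(-18))*0 = ((4 + 9)*(-18))*0 = (13*(-18))*0 = -234*0 = 0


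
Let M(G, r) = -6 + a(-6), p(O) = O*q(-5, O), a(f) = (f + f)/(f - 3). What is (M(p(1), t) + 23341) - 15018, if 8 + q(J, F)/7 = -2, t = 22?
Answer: 24955/3 ≈ 8318.3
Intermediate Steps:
a(f) = 2*f/(-3 + f) (a(f) = (2*f)/(-3 + f) = 2*f/(-3 + f))
q(J, F) = -70 (q(J, F) = -56 + 7*(-2) = -56 - 14 = -70)
p(O) = -70*O (p(O) = O*(-70) = -70*O)
M(G, r) = -14/3 (M(G, r) = -6 + 2*(-6)/(-3 - 6) = -6 + 2*(-6)/(-9) = -6 + 2*(-6)*(-⅑) = -6 + 4/3 = -14/3)
(M(p(1), t) + 23341) - 15018 = (-14/3 + 23341) - 15018 = 70009/3 - 15018 = 24955/3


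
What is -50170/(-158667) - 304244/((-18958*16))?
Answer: 15872862127/12032035944 ≈ 1.3192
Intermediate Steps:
-50170/(-158667) - 304244/((-18958*16)) = -50170*(-1/158667) - 304244/(-303328) = 50170/158667 - 304244*(-1/303328) = 50170/158667 + 76061/75832 = 15872862127/12032035944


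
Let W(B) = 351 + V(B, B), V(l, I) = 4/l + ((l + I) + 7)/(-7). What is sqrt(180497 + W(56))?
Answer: sqrt(35442890)/14 ≈ 425.24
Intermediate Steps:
V(l, I) = -1 + 4/l - I/7 - l/7 (V(l, I) = 4/l + ((I + l) + 7)*(-1/7) = 4/l + (7 + I + l)*(-1/7) = 4/l + (-1 - I/7 - l/7) = -1 + 4/l - I/7 - l/7)
W(B) = 351 + (28 - B*(7 + 2*B))/(7*B) (W(B) = 351 + (28 - B*(7 + B + B))/(7*B) = 351 + (28 - B*(7 + 2*B))/(7*B))
sqrt(180497 + W(56)) = sqrt(180497 + (350 + 4/56 - 2/7*56)) = sqrt(180497 + (350 + 4*(1/56) - 16)) = sqrt(180497 + (350 + 1/14 - 16)) = sqrt(180497 + 4677/14) = sqrt(2531635/14) = sqrt(35442890)/14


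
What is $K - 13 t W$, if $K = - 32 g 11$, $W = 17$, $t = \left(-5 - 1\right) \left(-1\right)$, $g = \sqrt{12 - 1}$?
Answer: $-1326 - 352 \sqrt{11} \approx -2493.5$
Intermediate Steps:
$g = \sqrt{11} \approx 3.3166$
$t = 6$ ($t = \left(-6\right) \left(-1\right) = 6$)
$K = - 352 \sqrt{11}$ ($K = - 32 \sqrt{11} \cdot 11 = - 352 \sqrt{11} \approx -1167.5$)
$K - 13 t W = - 352 \sqrt{11} - 13 \cdot 6 \cdot 17 = - 352 \sqrt{11} - 78 \cdot 17 = - 352 \sqrt{11} - 1326 = -1326 - 352 \sqrt{11}$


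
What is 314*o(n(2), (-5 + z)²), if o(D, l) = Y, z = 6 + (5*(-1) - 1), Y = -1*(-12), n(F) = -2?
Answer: 3768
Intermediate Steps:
Y = 12
z = 0 (z = 6 + (-5 - 1) = 6 - 6 = 0)
o(D, l) = 12
314*o(n(2), (-5 + z)²) = 314*12 = 3768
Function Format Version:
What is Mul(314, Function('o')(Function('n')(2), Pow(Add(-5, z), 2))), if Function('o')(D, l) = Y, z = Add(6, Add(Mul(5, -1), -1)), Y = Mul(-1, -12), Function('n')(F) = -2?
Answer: 3768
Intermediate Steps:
Y = 12
z = 0 (z = Add(6, Add(-5, -1)) = Add(6, -6) = 0)
Function('o')(D, l) = 12
Mul(314, Function('o')(Function('n')(2), Pow(Add(-5, z), 2))) = Mul(314, 12) = 3768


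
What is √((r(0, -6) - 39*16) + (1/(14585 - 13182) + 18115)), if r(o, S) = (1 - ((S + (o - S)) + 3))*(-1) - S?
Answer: √34445190494/1403 ≈ 132.28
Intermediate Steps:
r(o, S) = 2 + o - S (r(o, S) = (1 - (o + 3))*(-1) - S = (1 - (3 + o))*(-1) - S = (1 + (-3 - o))*(-1) - S = (-2 - o)*(-1) - S = (2 + o) - S = 2 + o - S)
√((r(0, -6) - 39*16) + (1/(14585 - 13182) + 18115)) = √(((2 + 0 - 1*(-6)) - 39*16) + (1/(14585 - 13182) + 18115)) = √(((2 + 0 + 6) - 624) + (1/1403 + 18115)) = √((8 - 624) + (1/1403 + 18115)) = √(-616 + 25415346/1403) = √(24551098/1403) = √34445190494/1403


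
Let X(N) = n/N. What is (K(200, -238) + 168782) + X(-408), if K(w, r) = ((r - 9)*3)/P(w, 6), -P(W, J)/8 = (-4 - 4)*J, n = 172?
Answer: 1101793547/6528 ≈ 1.6878e+5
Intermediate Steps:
X(N) = 172/N
P(W, J) = 64*J (P(W, J) = -8*(-4 - 4)*J = -(-64)*J = 64*J)
K(w, r) = -9/128 + r/128 (K(w, r) = ((r - 9)*3)/((64*6)) = ((-9 + r)*3)/384 = (-27 + 3*r)*(1/384) = -9/128 + r/128)
(K(200, -238) + 168782) + X(-408) = ((-9/128 + (1/128)*(-238)) + 168782) + 172/(-408) = ((-9/128 - 119/64) + 168782) + 172*(-1/408) = (-247/128 + 168782) - 43/102 = 21603849/128 - 43/102 = 1101793547/6528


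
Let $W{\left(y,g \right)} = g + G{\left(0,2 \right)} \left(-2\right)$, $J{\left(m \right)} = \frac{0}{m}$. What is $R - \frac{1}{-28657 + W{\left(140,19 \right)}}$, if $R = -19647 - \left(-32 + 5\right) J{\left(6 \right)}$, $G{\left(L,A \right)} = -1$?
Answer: $- \frac{562611491}{28636} \approx -19647.0$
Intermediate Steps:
$J{\left(m \right)} = 0$
$W{\left(y,g \right)} = 2 + g$ ($W{\left(y,g \right)} = g - -2 = g + 2 = 2 + g$)
$R = -19647$ ($R = -19647 - \left(-32 + 5\right) 0 = -19647 - \left(-27\right) 0 = -19647 - 0 = -19647 + 0 = -19647$)
$R - \frac{1}{-28657 + W{\left(140,19 \right)}} = -19647 - \frac{1}{-28657 + \left(2 + 19\right)} = -19647 - \frac{1}{-28657 + 21} = -19647 - \frac{1}{-28636} = -19647 - - \frac{1}{28636} = -19647 + \frac{1}{28636} = - \frac{562611491}{28636}$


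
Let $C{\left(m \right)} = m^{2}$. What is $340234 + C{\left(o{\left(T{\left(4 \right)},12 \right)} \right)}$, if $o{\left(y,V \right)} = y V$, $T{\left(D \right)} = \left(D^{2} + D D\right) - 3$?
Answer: $461338$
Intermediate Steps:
$T{\left(D \right)} = -3 + 2 D^{2}$ ($T{\left(D \right)} = \left(D^{2} + D^{2}\right) - 3 = 2 D^{2} - 3 = -3 + 2 D^{2}$)
$o{\left(y,V \right)} = V y$
$340234 + C{\left(o{\left(T{\left(4 \right)},12 \right)} \right)} = 340234 + \left(12 \left(-3 + 2 \cdot 4^{2}\right)\right)^{2} = 340234 + \left(12 \left(-3 + 2 \cdot 16\right)\right)^{2} = 340234 + \left(12 \left(-3 + 32\right)\right)^{2} = 340234 + \left(12 \cdot 29\right)^{2} = 340234 + 348^{2} = 340234 + 121104 = 461338$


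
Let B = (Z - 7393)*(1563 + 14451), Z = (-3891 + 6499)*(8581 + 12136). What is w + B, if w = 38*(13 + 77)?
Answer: 865117007022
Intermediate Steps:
Z = 54029936 (Z = 2608*20717 = 54029936)
w = 3420 (w = 38*90 = 3420)
B = 865117003602 (B = (54029936 - 7393)*(1563 + 14451) = 54022543*16014 = 865117003602)
w + B = 3420 + 865117003602 = 865117007022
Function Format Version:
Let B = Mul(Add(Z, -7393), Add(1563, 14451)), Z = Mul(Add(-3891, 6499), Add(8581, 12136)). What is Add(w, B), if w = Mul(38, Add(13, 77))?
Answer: 865117007022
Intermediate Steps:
Z = 54029936 (Z = Mul(2608, 20717) = 54029936)
w = 3420 (w = Mul(38, 90) = 3420)
B = 865117003602 (B = Mul(Add(54029936, -7393), Add(1563, 14451)) = Mul(54022543, 16014) = 865117003602)
Add(w, B) = Add(3420, 865117003602) = 865117007022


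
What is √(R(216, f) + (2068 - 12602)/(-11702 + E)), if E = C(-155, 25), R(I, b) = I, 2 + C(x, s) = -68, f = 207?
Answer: √834924522/1962 ≈ 14.727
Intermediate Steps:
C(x, s) = -70 (C(x, s) = -2 - 68 = -70)
E = -70
√(R(216, f) + (2068 - 12602)/(-11702 + E)) = √(216 + (2068 - 12602)/(-11702 - 70)) = √(216 - 10534/(-11772)) = √(216 - 10534*(-1/11772)) = √(216 + 5267/5886) = √(1276643/5886) = √834924522/1962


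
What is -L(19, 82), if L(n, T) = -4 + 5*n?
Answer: -91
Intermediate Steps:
-L(19, 82) = -(-4 + 5*19) = -(-4 + 95) = -1*91 = -91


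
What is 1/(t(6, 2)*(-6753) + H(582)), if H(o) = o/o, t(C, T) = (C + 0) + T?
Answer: -1/54023 ≈ -1.8511e-5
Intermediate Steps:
t(C, T) = C + T
H(o) = 1
1/(t(6, 2)*(-6753) + H(582)) = 1/((6 + 2)*(-6753) + 1) = 1/(8*(-6753) + 1) = 1/(-54024 + 1) = 1/(-54023) = -1/54023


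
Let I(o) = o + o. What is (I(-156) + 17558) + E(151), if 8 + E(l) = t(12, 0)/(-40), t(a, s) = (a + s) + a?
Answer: 86187/5 ≈ 17237.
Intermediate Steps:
I(o) = 2*o
t(a, s) = s + 2*a
E(l) = -43/5 (E(l) = -8 + (0 + 2*12)/(-40) = -8 + (0 + 24)*(-1/40) = -8 + 24*(-1/40) = -8 - ⅗ = -43/5)
(I(-156) + 17558) + E(151) = (2*(-156) + 17558) - 43/5 = (-312 + 17558) - 43/5 = 17246 - 43/5 = 86187/5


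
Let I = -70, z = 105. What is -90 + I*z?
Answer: -7440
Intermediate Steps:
-90 + I*z = -90 - 70*105 = -90 - 7350 = -7440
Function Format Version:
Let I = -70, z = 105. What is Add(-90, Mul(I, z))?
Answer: -7440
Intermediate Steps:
Add(-90, Mul(I, z)) = Add(-90, Mul(-70, 105)) = Add(-90, -7350) = -7440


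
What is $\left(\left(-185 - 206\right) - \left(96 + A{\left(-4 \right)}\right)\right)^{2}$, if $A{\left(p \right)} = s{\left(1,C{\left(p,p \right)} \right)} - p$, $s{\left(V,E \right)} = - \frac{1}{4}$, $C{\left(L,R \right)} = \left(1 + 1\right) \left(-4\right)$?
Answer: $\frac{3853369}{16} \approx 2.4084 \cdot 10^{5}$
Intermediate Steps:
$C{\left(L,R \right)} = -8$ ($C{\left(L,R \right)} = 2 \left(-4\right) = -8$)
$s{\left(V,E \right)} = - \frac{1}{4}$ ($s{\left(V,E \right)} = \left(-1\right) \frac{1}{4} = - \frac{1}{4}$)
$A{\left(p \right)} = - \frac{1}{4} - p$
$\left(\left(-185 - 206\right) - \left(96 + A{\left(-4 \right)}\right)\right)^{2} = \left(\left(-185 - 206\right) - \left(\frac{383}{4} + 4\right)\right)^{2} = \left(-391 - \frac{399}{4}\right)^{2} = \left(- \frac{1963}{4}\right)^{2} = \frac{3853369}{16}$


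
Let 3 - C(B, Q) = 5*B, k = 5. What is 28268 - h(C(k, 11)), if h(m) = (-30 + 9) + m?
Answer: 28311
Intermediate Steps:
C(B, Q) = 3 - 5*B
h(m) = -21 + m
28268 - h(C(k, 11)) = 28268 - (-21 + (3 - 5*5)) = 28268 - (-21 + (3 - 25)) = 28268 - (-21 - 22) = 28268 - 1*(-43) = 28268 + 43 = 28311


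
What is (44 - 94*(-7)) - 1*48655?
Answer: -47953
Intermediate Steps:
(44 - 94*(-7)) - 1*48655 = (44 + 658) - 48655 = 702 - 48655 = -47953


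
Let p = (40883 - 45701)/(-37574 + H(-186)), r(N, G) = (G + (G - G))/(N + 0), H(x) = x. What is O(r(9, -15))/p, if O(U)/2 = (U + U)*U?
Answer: 1888000/21681 ≈ 87.081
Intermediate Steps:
r(N, G) = G/N (r(N, G) = (G + 0)/N = G/N)
p = 2409/18880 (p = (40883 - 45701)/(-37574 - 186) = -4818/(-37760) = -4818*(-1/37760) = 2409/18880 ≈ 0.12760)
O(U) = 4*U**2 (O(U) = 2*((U + U)*U) = 2*((2*U)*U) = 2*(2*U**2) = 4*U**2)
O(r(9, -15))/p = (4*(-15/9)**2)/(2409/18880) = (4*(-15*1/9)**2)*(18880/2409) = (4*(-5/3)**2)*(18880/2409) = (4*(25/9))*(18880/2409) = (100/9)*(18880/2409) = 1888000/21681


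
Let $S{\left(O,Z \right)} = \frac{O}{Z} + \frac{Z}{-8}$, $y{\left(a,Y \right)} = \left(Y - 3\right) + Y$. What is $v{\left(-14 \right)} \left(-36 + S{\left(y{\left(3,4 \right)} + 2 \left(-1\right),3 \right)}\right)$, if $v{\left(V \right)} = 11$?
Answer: $- \frac{3113}{8} \approx -389.13$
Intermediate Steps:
$y{\left(a,Y \right)} = -3 + 2 Y$ ($y{\left(a,Y \right)} = \left(-3 + Y\right) + Y = -3 + 2 Y$)
$S{\left(O,Z \right)} = - \frac{Z}{8} + \frac{O}{Z}$ ($S{\left(O,Z \right)} = \frac{O}{Z} + Z \left(- \frac{1}{8}\right) = \frac{O}{Z} - \frac{Z}{8} = - \frac{Z}{8} + \frac{O}{Z}$)
$v{\left(-14 \right)} \left(-36 + S{\left(y{\left(3,4 \right)} + 2 \left(-1\right),3 \right)}\right) = 11 \left(-36 - \left(\frac{3}{8} - \frac{\left(-3 + 2 \cdot 4\right) + 2 \left(-1\right)}{3}\right)\right) = 11 \left(-36 - \left(\frac{3}{8} - \left(\left(-3 + 8\right) - 2\right) \frac{1}{3}\right)\right) = 11 \left(-36 - \left(\frac{3}{8} - \left(5 - 2\right) \frac{1}{3}\right)\right) = 11 \left(-36 + \left(- \frac{3}{8} + 3 \cdot \frac{1}{3}\right)\right) = 11 \left(-36 + \left(- \frac{3}{8} + 1\right)\right) = 11 \left(-36 + \frac{5}{8}\right) = 11 \left(- \frac{283}{8}\right) = - \frac{3113}{8}$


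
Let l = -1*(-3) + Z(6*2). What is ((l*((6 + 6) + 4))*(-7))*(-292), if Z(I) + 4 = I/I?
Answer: 0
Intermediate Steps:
Z(I) = -3 (Z(I) = -4 + I/I = -4 + 1 = -3)
l = 0 (l = -1*(-3) - 3 = 3 - 3 = 0)
((l*((6 + 6) + 4))*(-7))*(-292) = ((0*((6 + 6) + 4))*(-7))*(-292) = ((0*(12 + 4))*(-7))*(-292) = ((0*16)*(-7))*(-292) = (0*(-7))*(-292) = 0*(-292) = 0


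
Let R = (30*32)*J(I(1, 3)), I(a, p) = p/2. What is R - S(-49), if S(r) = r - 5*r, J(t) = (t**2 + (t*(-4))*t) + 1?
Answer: -5716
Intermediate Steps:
I(a, p) = p/2 (I(a, p) = p*(1/2) = p/2)
J(t) = 1 - 3*t**2 (J(t) = (t**2 + (-4*t)*t) + 1 = (t**2 - 4*t**2) + 1 = -3*t**2 + 1 = 1 - 3*t**2)
S(r) = -4*r
R = -5520 (R = (30*32)*(1 - 3*((1/2)*3)**2) = 960*(1 - 3*(3/2)**2) = 960*(1 - 3*9/4) = 960*(1 - 27/4) = 960*(-23/4) = -5520)
R - S(-49) = -5520 - (-4)*(-49) = -5520 - 1*196 = -5520 - 196 = -5716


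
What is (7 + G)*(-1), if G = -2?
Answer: -5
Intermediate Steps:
(7 + G)*(-1) = (7 - 2)*(-1) = 5*(-1) = -5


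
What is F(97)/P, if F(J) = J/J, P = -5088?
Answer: -1/5088 ≈ -0.00019654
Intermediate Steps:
F(J) = 1
F(97)/P = 1/(-5088) = 1*(-1/5088) = -1/5088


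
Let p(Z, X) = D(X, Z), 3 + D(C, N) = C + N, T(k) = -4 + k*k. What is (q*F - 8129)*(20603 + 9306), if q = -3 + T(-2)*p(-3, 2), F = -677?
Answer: -182385082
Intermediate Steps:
T(k) = -4 + k²
D(C, N) = -3 + C + N (D(C, N) = -3 + (C + N) = -3 + C + N)
p(Z, X) = -3 + X + Z
q = -3 (q = -3 + (-4 + (-2)²)*(-3 + 2 - 3) = -3 + (-4 + 4)*(-4) = -3 + 0*(-4) = -3 + 0 = -3)
(q*F - 8129)*(20603 + 9306) = (-3*(-677) - 8129)*(20603 + 9306) = (2031 - 8129)*29909 = -6098*29909 = -182385082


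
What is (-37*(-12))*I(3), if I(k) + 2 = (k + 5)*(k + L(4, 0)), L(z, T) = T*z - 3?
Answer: -888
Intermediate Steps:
L(z, T) = -3 + T*z
I(k) = -2 + (-3 + k)*(5 + k) (I(k) = -2 + (k + 5)*(k + (-3 + 0*4)) = -2 + (5 + k)*(k + (-3 + 0)) = -2 + (5 + k)*(k - 3) = -2 + (5 + k)*(-3 + k) = -2 + (-3 + k)*(5 + k))
(-37*(-12))*I(3) = (-37*(-12))*(-17 + 3**2 + 2*3) = 444*(-17 + 9 + 6) = 444*(-2) = -888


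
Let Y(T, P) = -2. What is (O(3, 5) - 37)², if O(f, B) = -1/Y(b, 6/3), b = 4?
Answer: 5329/4 ≈ 1332.3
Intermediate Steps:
O(f, B) = ½ (O(f, B) = -1/(-2) = -1*(-½) = ½)
(O(3, 5) - 37)² = (½ - 37)² = (-73/2)² = 5329/4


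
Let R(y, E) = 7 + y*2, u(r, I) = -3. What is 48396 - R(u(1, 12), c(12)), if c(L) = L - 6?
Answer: 48395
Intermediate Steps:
c(L) = -6 + L
R(y, E) = 7 + 2*y
48396 - R(u(1, 12), c(12)) = 48396 - (7 + 2*(-3)) = 48396 - (7 - 6) = 48396 - 1*1 = 48396 - 1 = 48395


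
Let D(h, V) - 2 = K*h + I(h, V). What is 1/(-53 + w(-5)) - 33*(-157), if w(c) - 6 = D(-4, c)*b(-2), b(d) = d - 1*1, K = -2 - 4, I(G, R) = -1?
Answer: 632081/122 ≈ 5181.0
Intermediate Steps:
K = -6
b(d) = -1 + d (b(d) = d - 1 = -1 + d)
D(h, V) = 1 - 6*h (D(h, V) = 2 + (-6*h - 1) = 2 + (-1 - 6*h) = 1 - 6*h)
w(c) = -69 (w(c) = 6 + (1 - 6*(-4))*(-1 - 2) = 6 + (1 + 24)*(-3) = 6 + 25*(-3) = 6 - 75 = -69)
1/(-53 + w(-5)) - 33*(-157) = 1/(-53 - 69) - 33*(-157) = 1/(-122) + 5181 = -1/122 + 5181 = 632081/122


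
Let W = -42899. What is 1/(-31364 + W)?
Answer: -1/74263 ≈ -1.3466e-5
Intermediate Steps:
1/(-31364 + W) = 1/(-31364 - 42899) = 1/(-74263) = -1/74263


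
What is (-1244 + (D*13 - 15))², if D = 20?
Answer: 998001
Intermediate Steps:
(-1244 + (D*13 - 15))² = (-1244 + (20*13 - 15))² = (-1244 + (260 - 15))² = (-1244 + 245)² = (-999)² = 998001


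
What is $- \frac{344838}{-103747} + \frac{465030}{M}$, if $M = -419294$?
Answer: $\frac{48171518481}{21750247309} \approx 2.2148$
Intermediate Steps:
$- \frac{344838}{-103747} + \frac{465030}{M} = - \frac{344838}{-103747} + \frac{465030}{-419294} = \left(-344838\right) \left(- \frac{1}{103747}\right) + 465030 \left(- \frac{1}{419294}\right) = \frac{344838}{103747} - \frac{232515}{209647} = \frac{48171518481}{21750247309}$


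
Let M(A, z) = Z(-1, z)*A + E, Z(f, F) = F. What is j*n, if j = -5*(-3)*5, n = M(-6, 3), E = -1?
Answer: -1425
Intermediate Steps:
M(A, z) = -1 + A*z (M(A, z) = z*A - 1 = A*z - 1 = -1 + A*z)
n = -19 (n = -1 - 6*3 = -1 - 18 = -19)
j = 75 (j = 15*5 = 75)
j*n = 75*(-19) = -1425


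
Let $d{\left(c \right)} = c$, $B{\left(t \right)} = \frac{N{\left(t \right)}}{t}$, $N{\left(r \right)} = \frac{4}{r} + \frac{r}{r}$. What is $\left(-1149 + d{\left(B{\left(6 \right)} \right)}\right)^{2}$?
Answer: $\frac{427538329}{324} \approx 1.3196 \cdot 10^{6}$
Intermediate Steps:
$N{\left(r \right)} = 1 + \frac{4}{r}$ ($N{\left(r \right)} = \frac{4}{r} + 1 = 1 + \frac{4}{r}$)
$B{\left(t \right)} = \frac{4 + t}{t^{2}}$ ($B{\left(t \right)} = \frac{\frac{1}{t} \left(4 + t\right)}{t} = \frac{4 + t}{t^{2}}$)
$\left(-1149 + d{\left(B{\left(6 \right)} \right)}\right)^{2} = \left(-1149 + \frac{4 + 6}{36}\right)^{2} = \left(-1149 + \frac{1}{36} \cdot 10\right)^{2} = \left(-1149 + \frac{5}{18}\right)^{2} = \left(- \frac{20677}{18}\right)^{2} = \frac{427538329}{324}$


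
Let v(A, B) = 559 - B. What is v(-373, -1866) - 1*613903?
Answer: -611478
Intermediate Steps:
v(-373, -1866) - 1*613903 = (559 - 1*(-1866)) - 1*613903 = (559 + 1866) - 613903 = 2425 - 613903 = -611478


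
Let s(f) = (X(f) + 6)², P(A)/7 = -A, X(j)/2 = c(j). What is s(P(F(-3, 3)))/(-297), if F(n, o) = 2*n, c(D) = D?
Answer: -300/11 ≈ -27.273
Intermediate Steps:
X(j) = 2*j
P(A) = -7*A (P(A) = 7*(-A) = -7*A)
s(f) = (6 + 2*f)² (s(f) = (2*f + 6)² = (6 + 2*f)²)
s(P(F(-3, 3)))/(-297) = (4*(3 - 14*(-3))²)/(-297) = (4*(3 - 7*(-6))²)*(-1/297) = (4*(3 + 42)²)*(-1/297) = (4*45²)*(-1/297) = (4*2025)*(-1/297) = 8100*(-1/297) = -300/11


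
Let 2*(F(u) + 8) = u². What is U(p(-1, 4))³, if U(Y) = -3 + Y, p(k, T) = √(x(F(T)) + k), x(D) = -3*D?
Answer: -18 + 26*I ≈ -18.0 + 26.0*I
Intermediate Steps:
F(u) = -8 + u²/2
p(k, T) = √(24 + k - 3*T²/2) (p(k, T) = √(-3*(-8 + T²/2) + k) = √((24 - 3*T²/2) + k) = √(24 + k - 3*T²/2))
U(p(-1, 4))³ = (-3 + √(96 - 6*4² + 4*(-1))/2)³ = (-3 + √(96 - 6*16 - 4)/2)³ = (-3 + √(96 - 96 - 4)/2)³ = (-3 + √(-4)/2)³ = (-3 + (2*I)/2)³ = (-3 + I)³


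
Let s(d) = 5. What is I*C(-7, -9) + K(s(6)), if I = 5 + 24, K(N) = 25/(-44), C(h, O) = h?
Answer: -8957/44 ≈ -203.57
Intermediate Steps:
K(N) = -25/44 (K(N) = 25*(-1/44) = -25/44)
I = 29
I*C(-7, -9) + K(s(6)) = 29*(-7) - 25/44 = -203 - 25/44 = -8957/44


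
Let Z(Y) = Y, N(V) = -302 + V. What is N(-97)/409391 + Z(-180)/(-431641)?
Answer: -98534379/176709940631 ≈ -0.00055761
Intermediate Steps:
N(-97)/409391 + Z(-180)/(-431641) = (-302 - 97)/409391 - 180/(-431641) = -399*1/409391 - 180*(-1/431641) = -399/409391 + 180/431641 = -98534379/176709940631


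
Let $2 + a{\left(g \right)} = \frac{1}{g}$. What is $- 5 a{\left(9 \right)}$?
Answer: $\frac{85}{9} \approx 9.4444$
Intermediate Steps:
$a{\left(g \right)} = -2 + \frac{1}{g}$
$- 5 a{\left(9 \right)} = - 5 \left(-2 + \frac{1}{9}\right) = \left(-5\right) \left(- \frac{17}{9}\right) = \frac{85}{9}$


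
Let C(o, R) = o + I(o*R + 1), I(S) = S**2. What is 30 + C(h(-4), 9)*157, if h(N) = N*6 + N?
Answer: 9886791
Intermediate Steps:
h(N) = 7*N (h(N) = 6*N + N = 7*N)
C(o, R) = o + (1 + R*o)**2 (C(o, R) = o + (o*R + 1)**2 = o + (R*o + 1)**2 = o + (1 + R*o)**2)
30 + C(h(-4), 9)*157 = 30 + (7*(-4) + (1 + 9*(7*(-4)))**2)*157 = 30 + (-28 + (1 + 9*(-28))**2)*157 = 30 + (-28 + (1 - 252)**2)*157 = 30 + (-28 + (-251)**2)*157 = 30 + (-28 + 63001)*157 = 30 + 62973*157 = 30 + 9886761 = 9886791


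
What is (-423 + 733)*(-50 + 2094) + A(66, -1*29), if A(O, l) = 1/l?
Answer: 18375559/29 ≈ 6.3364e+5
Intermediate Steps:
(-423 + 733)*(-50 + 2094) + A(66, -1*29) = (-423 + 733)*(-50 + 2094) + 1/(-1*29) = 310*2044 + 1/(-29) = 633640 - 1/29 = 18375559/29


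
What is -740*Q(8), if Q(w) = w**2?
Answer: -47360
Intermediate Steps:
-740*Q(8) = -740*8**2 = -740*64 = -47360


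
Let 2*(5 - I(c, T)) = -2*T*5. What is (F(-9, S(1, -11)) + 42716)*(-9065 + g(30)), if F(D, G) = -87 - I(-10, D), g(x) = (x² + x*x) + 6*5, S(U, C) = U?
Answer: -308710215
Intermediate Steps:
I(c, T) = 5 + 5*T (I(c, T) = 5 - (-2*T)*5/2 = 5 - (-5)*T = 5 + 5*T)
g(x) = 30 + 2*x² (g(x) = (x² + x²) + 30 = 2*x² + 30 = 30 + 2*x²)
F(D, G) = -92 - 5*D (F(D, G) = -87 - (5 + 5*D) = -87 + (-5 - 5*D) = -92 - 5*D)
(F(-9, S(1, -11)) + 42716)*(-9065 + g(30)) = ((-92 - 5*(-9)) + 42716)*(-9065 + (30 + 2*30²)) = ((-92 + 45) + 42716)*(-9065 + (30 + 2*900)) = (-47 + 42716)*(-9065 + (30 + 1800)) = 42669*(-9065 + 1830) = 42669*(-7235) = -308710215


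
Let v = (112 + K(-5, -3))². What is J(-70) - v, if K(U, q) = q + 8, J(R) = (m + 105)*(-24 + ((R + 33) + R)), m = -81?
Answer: -16833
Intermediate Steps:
J(R) = 216 + 48*R (J(R) = (-81 + 105)*(-24 + ((R + 33) + R)) = 24*(-24 + ((33 + R) + R)) = 24*(-24 + (33 + 2*R)) = 24*(9 + 2*R) = 216 + 48*R)
K(U, q) = 8 + q
v = 13689 (v = (112 + (8 - 3))² = (112 + 5)² = 117² = 13689)
J(-70) - v = (216 + 48*(-70)) - 1*13689 = (216 - 3360) - 13689 = -3144 - 13689 = -16833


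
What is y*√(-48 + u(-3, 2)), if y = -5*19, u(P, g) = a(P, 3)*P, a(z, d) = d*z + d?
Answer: -95*I*√30 ≈ -520.34*I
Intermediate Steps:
a(z, d) = d + d*z
u(P, g) = P*(3 + 3*P) (u(P, g) = (3*(1 + P))*P = (3 + 3*P)*P = P*(3 + 3*P))
y = -95
y*√(-48 + u(-3, 2)) = -95*√(-48 + 3*(-3)*(1 - 3)) = -95*√(-48 + 3*(-3)*(-2)) = -95*√(-48 + 18) = -95*I*√30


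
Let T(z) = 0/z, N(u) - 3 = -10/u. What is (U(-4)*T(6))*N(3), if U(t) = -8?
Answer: 0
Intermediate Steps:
N(u) = 3 - 10/u
T(z) = 0
(U(-4)*T(6))*N(3) = (-8*0)*(3 - 10/3) = 0*(3 - 10*⅓) = 0*(3 - 10/3) = 0*(-⅓) = 0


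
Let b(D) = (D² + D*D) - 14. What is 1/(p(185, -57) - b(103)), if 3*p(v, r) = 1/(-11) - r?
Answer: -33/699106 ≈ -4.7203e-5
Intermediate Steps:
p(v, r) = -1/33 - r/3 (p(v, r) = (1/(-11) - r)/3 = (-1/11 - r)/3 = -1/33 - r/3)
b(D) = -14 + 2*D² (b(D) = (D² + D²) - 14 = 2*D² - 14 = -14 + 2*D²)
1/(p(185, -57) - b(103)) = 1/((-1/33 - ⅓*(-57)) - (-14 + 2*103²)) = 1/((-1/33 + 19) - (-14 + 2*10609)) = 1/(626/33 - (-14 + 21218)) = 1/(626/33 - 1*21204) = 1/(626/33 - 21204) = 1/(-699106/33) = -33/699106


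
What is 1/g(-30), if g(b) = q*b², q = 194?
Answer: 1/174600 ≈ 5.7274e-6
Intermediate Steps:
g(b) = 194*b²
1/g(-30) = 1/(194*(-30)²) = 1/(194*900) = 1/174600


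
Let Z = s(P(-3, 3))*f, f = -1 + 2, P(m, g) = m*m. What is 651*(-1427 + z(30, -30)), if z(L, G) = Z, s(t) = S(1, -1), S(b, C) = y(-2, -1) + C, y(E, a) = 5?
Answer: -926373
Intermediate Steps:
P(m, g) = m²
S(b, C) = 5 + C
s(t) = 4 (s(t) = 5 - 1 = 4)
f = 1
Z = 4 (Z = 4*1 = 4)
z(L, G) = 4
651*(-1427 + z(30, -30)) = 651*(-1427 + 4) = 651*(-1423) = -926373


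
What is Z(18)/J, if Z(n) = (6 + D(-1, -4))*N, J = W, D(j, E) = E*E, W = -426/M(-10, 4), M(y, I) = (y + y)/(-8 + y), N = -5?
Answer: 550/1917 ≈ 0.28691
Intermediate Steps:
M(y, I) = 2*y/(-8 + y) (M(y, I) = (2*y)/(-8 + y) = 2*y/(-8 + y))
W = -1917/5 (W = -426/(2*(-10)/(-8 - 10)) = -426/(2*(-10)/(-18)) = -426/(2*(-10)*(-1/18)) = -426/10/9 = -426*9/10 = -1917/5 ≈ -383.40)
D(j, E) = E²
J = -1917/5 ≈ -383.40
Z(n) = -110 (Z(n) = (6 + (-4)²)*(-5) = (6 + 16)*(-5) = 22*(-5) = -110)
Z(18)/J = -110/(-1917/5) = -110*(-5/1917) = 550/1917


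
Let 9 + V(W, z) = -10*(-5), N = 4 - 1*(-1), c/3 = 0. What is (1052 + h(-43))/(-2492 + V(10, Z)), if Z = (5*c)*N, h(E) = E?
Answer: -1009/2451 ≈ -0.41167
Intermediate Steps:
c = 0 (c = 3*0 = 0)
N = 5 (N = 4 + 1 = 5)
Z = 0 (Z = (5*0)*5 = 0*5 = 0)
V(W, z) = 41 (V(W, z) = -9 - 10*(-5) = -9 + 50 = 41)
(1052 + h(-43))/(-2492 + V(10, Z)) = (1052 - 43)/(-2492 + 41) = 1009/(-2451) = 1009*(-1/2451) = -1009/2451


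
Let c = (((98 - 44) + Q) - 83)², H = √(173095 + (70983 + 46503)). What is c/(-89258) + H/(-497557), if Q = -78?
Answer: -11449/89258 - √290581/497557 ≈ -0.12935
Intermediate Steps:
H = √290581 (H = √(173095 + 117486) = √290581 ≈ 539.06)
c = 11449 (c = (((98 - 44) - 78) - 83)² = ((54 - 78) - 83)² = (-24 - 83)² = (-107)² = 11449)
c/(-89258) + H/(-497557) = 11449/(-89258) + √290581/(-497557) = 11449*(-1/89258) + √290581*(-1/497557) = -11449/89258 - √290581/497557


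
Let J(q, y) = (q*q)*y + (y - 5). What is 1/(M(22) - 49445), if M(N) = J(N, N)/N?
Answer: -22/1077125 ≈ -2.0425e-5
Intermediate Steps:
J(q, y) = -5 + y + y*q² (J(q, y) = q²*y + (-5 + y) = y*q² + (-5 + y) = -5 + y + y*q²)
M(N) = (-5 + N + N³)/N (M(N) = (-5 + N + N*N²)/N = (-5 + N + N³)/N)
1/(M(22) - 49445) = 1/((-5 + 22 + 22³)/22 - 49445) = 1/((-5 + 22 + 10648)/22 - 49445) = 1/((1/22)*10665 - 49445) = 1/(10665/22 - 49445) = 1/(-1077125/22) = -22/1077125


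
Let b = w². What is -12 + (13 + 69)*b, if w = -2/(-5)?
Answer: 28/25 ≈ 1.1200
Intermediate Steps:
w = ⅖ (w = -2*(-⅕) = ⅖ ≈ 0.40000)
b = 4/25 (b = (⅖)² = 4/25 ≈ 0.16000)
-12 + (13 + 69)*b = -12 + (13 + 69)*(4/25) = -12 + 82*(4/25) = -12 + 328/25 = 28/25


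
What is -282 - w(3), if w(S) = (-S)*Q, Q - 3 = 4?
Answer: -261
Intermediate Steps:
Q = 7 (Q = 3 + 4 = 7)
w(S) = -7*S (w(S) = -S*7 = -7*S)
-282 - w(3) = -282 - (-7)*3 = -282 - 1*(-21) = -282 + 21 = -261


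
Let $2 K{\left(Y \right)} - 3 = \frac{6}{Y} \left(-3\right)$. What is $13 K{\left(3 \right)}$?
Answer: $- \frac{39}{2} \approx -19.5$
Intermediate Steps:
$K{\left(Y \right)} = \frac{3}{2} - \frac{9}{Y}$ ($K{\left(Y \right)} = \frac{3}{2} + \frac{\frac{6}{Y} \left(-3\right)}{2} = \frac{3}{2} + \frac{\left(-18\right) \frac{1}{Y}}{2} = \frac{3}{2} - \frac{9}{Y}$)
$13 K{\left(3 \right)} = 13 \left(\frac{3}{2} - \frac{9}{3}\right) = 13 \left(\frac{3}{2} - 3\right) = 13 \left(- \frac{3}{2}\right) = - \frac{39}{2}$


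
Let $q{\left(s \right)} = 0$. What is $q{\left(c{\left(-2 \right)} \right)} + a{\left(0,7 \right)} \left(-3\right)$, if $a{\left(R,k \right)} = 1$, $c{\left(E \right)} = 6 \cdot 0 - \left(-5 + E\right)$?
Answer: $-3$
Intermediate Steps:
$c{\left(E \right)} = 5 - E$ ($c{\left(E \right)} = 0 - \left(-5 + E\right) = 5 - E$)
$q{\left(c{\left(-2 \right)} \right)} + a{\left(0,7 \right)} \left(-3\right) = 0 + 1 \left(-3\right) = 0 - 3 = -3$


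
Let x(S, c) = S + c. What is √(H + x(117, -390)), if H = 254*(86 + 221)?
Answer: √77705 ≈ 278.76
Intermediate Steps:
H = 77978 (H = 254*307 = 77978)
√(H + x(117, -390)) = √(77978 + (117 - 390)) = √(77978 - 273) = √77705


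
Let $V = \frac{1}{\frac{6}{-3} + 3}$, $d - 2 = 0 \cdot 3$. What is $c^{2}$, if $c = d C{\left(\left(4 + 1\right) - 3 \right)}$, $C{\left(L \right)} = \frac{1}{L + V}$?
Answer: $\frac{4}{9} \approx 0.44444$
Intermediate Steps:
$d = 2$ ($d = 2 + 0 \cdot 3 = 2 + 0 = 2$)
$V = 1$ ($V = \frac{1}{6 \left(- \frac{1}{3}\right) + 3} = \frac{1}{-2 + 3} = 1^{-1} = 1$)
$C{\left(L \right)} = \frac{1}{1 + L}$ ($C{\left(L \right)} = \frac{1}{L + 1} = \frac{1}{1 + L}$)
$c = \frac{2}{3}$ ($c = \frac{2}{1 + \left(\left(4 + 1\right) - 3\right)} = \frac{2}{1 + \left(5 - 3\right)} = \frac{2}{1 + 2} = \frac{2}{3} \approx 0.66667$)
$c^{2} = \left(\frac{2}{3}\right)^{2} = \frac{4}{9}$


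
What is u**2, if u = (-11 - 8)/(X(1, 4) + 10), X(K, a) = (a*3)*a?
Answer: 361/3364 ≈ 0.10731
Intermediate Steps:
X(K, a) = 3*a**2 (X(K, a) = (3*a)*a = 3*a**2)
u = -19/58 (u = (-11 - 8)/(3*4**2 + 10) = -19/(3*16 + 10) = -19/(48 + 10) = -19/58 ≈ -0.32759)
u**2 = (-19/58)**2 = 361/3364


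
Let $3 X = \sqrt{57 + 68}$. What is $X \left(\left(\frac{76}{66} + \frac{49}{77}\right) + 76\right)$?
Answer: $\frac{12835 \sqrt{5}}{99} \approx 289.9$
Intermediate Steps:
$X = \frac{5 \sqrt{5}}{3}$ ($X = \frac{\sqrt{57 + 68}}{3} = \frac{\sqrt{125}}{3} = \frac{5 \sqrt{5}}{3} \approx 3.7268$)
$X \left(\left(\frac{76}{66} + \frac{49}{77}\right) + 76\right) = \frac{5 \sqrt{5}}{3} \left(\left(\frac{76}{66} + \frac{49}{77}\right) + 76\right) = \frac{5 \sqrt{5}}{3} \left(\left(76 \cdot \frac{1}{66} + 49 \cdot \frac{1}{77}\right) + 76\right) = \frac{5 \sqrt{5}}{3} \left(\left(\frac{38}{33} + \frac{7}{11}\right) + 76\right) = \frac{5 \sqrt{5}}{3} \left(\frac{59}{33} + 76\right) = \frac{5 \sqrt{5}}{3} \cdot \frac{2567}{33} = \frac{12835 \sqrt{5}}{99}$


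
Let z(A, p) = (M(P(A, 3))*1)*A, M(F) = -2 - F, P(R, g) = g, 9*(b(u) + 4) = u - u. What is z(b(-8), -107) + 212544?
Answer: 212564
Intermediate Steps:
b(u) = -4 (b(u) = -4 + (u - u)/9 = -4 + (⅑)*0 = -4 + 0 = -4)
z(A, p) = -5*A (z(A, p) = ((-2 - 1*3)*1)*A = ((-2 - 3)*1)*A = (-5*1)*A = -5*A)
z(b(-8), -107) + 212544 = -5*(-4) + 212544 = 20 + 212544 = 212564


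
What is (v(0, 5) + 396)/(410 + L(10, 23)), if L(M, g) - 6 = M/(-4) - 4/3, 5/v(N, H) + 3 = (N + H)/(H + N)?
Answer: 2361/2473 ≈ 0.95471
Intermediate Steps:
v(N, H) = -5/2 (v(N, H) = 5/(-3 + (N + H)/(H + N)) = 5/(-3 + (H + N)/(H + N)) = 5/(-3 + 1) = 5/(-2) = 5*(-1/2) = -5/2)
L(M, g) = 14/3 - M/4 (L(M, g) = 6 + (M/(-4) - 4/3) = 6 + (M*(-1/4) - 4*1/3) = 6 + (-M/4 - 4/3) = 6 + (-4/3 - M/4) = 14/3 - M/4)
(v(0, 5) + 396)/(410 + L(10, 23)) = (-5/2 + 396)/(410 + (14/3 - 1/4*10)) = 787/(2*(410 + (14/3 - 5/2))) = 787/(2*(410 + 13/6)) = 787/(2*(2473/6)) = (787/2)*(6/2473) = 2361/2473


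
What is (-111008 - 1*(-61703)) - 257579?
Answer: -306884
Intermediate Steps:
(-111008 - 1*(-61703)) - 257579 = (-111008 + 61703) - 257579 = -49305 - 257579 = -306884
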